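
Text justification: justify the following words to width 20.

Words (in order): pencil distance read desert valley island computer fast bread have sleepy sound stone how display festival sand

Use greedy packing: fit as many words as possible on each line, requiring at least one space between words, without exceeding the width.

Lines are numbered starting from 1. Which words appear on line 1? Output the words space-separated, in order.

Answer: pencil distance read

Derivation:
Line 1: ['pencil', 'distance', 'read'] (min_width=20, slack=0)
Line 2: ['desert', 'valley', 'island'] (min_width=20, slack=0)
Line 3: ['computer', 'fast', 'bread'] (min_width=19, slack=1)
Line 4: ['have', 'sleepy', 'sound'] (min_width=17, slack=3)
Line 5: ['stone', 'how', 'display'] (min_width=17, slack=3)
Line 6: ['festival', 'sand'] (min_width=13, slack=7)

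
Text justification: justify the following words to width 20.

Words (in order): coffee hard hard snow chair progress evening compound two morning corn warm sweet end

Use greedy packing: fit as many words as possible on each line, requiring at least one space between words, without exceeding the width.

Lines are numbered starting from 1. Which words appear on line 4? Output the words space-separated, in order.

Answer: morning corn warm

Derivation:
Line 1: ['coffee', 'hard', 'hard'] (min_width=16, slack=4)
Line 2: ['snow', 'chair', 'progress'] (min_width=19, slack=1)
Line 3: ['evening', 'compound', 'two'] (min_width=20, slack=0)
Line 4: ['morning', 'corn', 'warm'] (min_width=17, slack=3)
Line 5: ['sweet', 'end'] (min_width=9, slack=11)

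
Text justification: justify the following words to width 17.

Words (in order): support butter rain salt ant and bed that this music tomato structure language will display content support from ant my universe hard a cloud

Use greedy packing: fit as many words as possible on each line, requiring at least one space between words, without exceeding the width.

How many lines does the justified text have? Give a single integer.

Answer: 10

Derivation:
Line 1: ['support', 'butter'] (min_width=14, slack=3)
Line 2: ['rain', 'salt', 'ant', 'and'] (min_width=17, slack=0)
Line 3: ['bed', 'that', 'this'] (min_width=13, slack=4)
Line 4: ['music', 'tomato'] (min_width=12, slack=5)
Line 5: ['structure'] (min_width=9, slack=8)
Line 6: ['language', 'will'] (min_width=13, slack=4)
Line 7: ['display', 'content'] (min_width=15, slack=2)
Line 8: ['support', 'from', 'ant'] (min_width=16, slack=1)
Line 9: ['my', 'universe', 'hard'] (min_width=16, slack=1)
Line 10: ['a', 'cloud'] (min_width=7, slack=10)
Total lines: 10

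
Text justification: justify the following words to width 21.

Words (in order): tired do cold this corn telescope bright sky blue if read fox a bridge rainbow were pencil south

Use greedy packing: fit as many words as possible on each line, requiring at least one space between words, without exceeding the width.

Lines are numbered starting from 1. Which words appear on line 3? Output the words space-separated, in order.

Answer: sky blue if read fox

Derivation:
Line 1: ['tired', 'do', 'cold', 'this'] (min_width=18, slack=3)
Line 2: ['corn', 'telescope', 'bright'] (min_width=21, slack=0)
Line 3: ['sky', 'blue', 'if', 'read', 'fox'] (min_width=20, slack=1)
Line 4: ['a', 'bridge', 'rainbow', 'were'] (min_width=21, slack=0)
Line 5: ['pencil', 'south'] (min_width=12, slack=9)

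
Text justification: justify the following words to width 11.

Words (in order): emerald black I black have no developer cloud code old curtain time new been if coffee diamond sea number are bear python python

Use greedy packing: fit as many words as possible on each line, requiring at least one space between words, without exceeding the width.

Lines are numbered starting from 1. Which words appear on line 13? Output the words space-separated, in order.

Answer: bear python

Derivation:
Line 1: ['emerald'] (min_width=7, slack=4)
Line 2: ['black', 'I'] (min_width=7, slack=4)
Line 3: ['black', 'have'] (min_width=10, slack=1)
Line 4: ['no'] (min_width=2, slack=9)
Line 5: ['developer'] (min_width=9, slack=2)
Line 6: ['cloud', 'code'] (min_width=10, slack=1)
Line 7: ['old', 'curtain'] (min_width=11, slack=0)
Line 8: ['time', 'new'] (min_width=8, slack=3)
Line 9: ['been', 'if'] (min_width=7, slack=4)
Line 10: ['coffee'] (min_width=6, slack=5)
Line 11: ['diamond', 'sea'] (min_width=11, slack=0)
Line 12: ['number', 'are'] (min_width=10, slack=1)
Line 13: ['bear', 'python'] (min_width=11, slack=0)
Line 14: ['python'] (min_width=6, slack=5)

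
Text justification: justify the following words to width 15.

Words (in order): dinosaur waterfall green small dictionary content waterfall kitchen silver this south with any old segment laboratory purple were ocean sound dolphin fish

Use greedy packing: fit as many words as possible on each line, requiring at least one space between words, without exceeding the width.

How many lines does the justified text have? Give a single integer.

Answer: 13

Derivation:
Line 1: ['dinosaur'] (min_width=8, slack=7)
Line 2: ['waterfall', 'green'] (min_width=15, slack=0)
Line 3: ['small'] (min_width=5, slack=10)
Line 4: ['dictionary'] (min_width=10, slack=5)
Line 5: ['content'] (min_width=7, slack=8)
Line 6: ['waterfall'] (min_width=9, slack=6)
Line 7: ['kitchen', 'silver'] (min_width=14, slack=1)
Line 8: ['this', 'south', 'with'] (min_width=15, slack=0)
Line 9: ['any', 'old', 'segment'] (min_width=15, slack=0)
Line 10: ['laboratory'] (min_width=10, slack=5)
Line 11: ['purple', 'were'] (min_width=11, slack=4)
Line 12: ['ocean', 'sound'] (min_width=11, slack=4)
Line 13: ['dolphin', 'fish'] (min_width=12, slack=3)
Total lines: 13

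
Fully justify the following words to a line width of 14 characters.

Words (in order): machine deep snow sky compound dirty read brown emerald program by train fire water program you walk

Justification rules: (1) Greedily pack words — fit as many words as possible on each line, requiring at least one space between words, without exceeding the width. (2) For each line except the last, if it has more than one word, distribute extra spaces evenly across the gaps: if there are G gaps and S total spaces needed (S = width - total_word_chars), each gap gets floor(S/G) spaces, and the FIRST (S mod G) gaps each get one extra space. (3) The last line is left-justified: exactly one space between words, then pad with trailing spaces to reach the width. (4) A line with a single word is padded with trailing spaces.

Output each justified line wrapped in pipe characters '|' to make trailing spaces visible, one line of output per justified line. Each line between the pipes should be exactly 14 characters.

Answer: |machine   deep|
|snow       sky|
|compound dirty|
|read     brown|
|emerald       |
|program     by|
|train     fire|
|water  program|
|you walk      |

Derivation:
Line 1: ['machine', 'deep'] (min_width=12, slack=2)
Line 2: ['snow', 'sky'] (min_width=8, slack=6)
Line 3: ['compound', 'dirty'] (min_width=14, slack=0)
Line 4: ['read', 'brown'] (min_width=10, slack=4)
Line 5: ['emerald'] (min_width=7, slack=7)
Line 6: ['program', 'by'] (min_width=10, slack=4)
Line 7: ['train', 'fire'] (min_width=10, slack=4)
Line 8: ['water', 'program'] (min_width=13, slack=1)
Line 9: ['you', 'walk'] (min_width=8, slack=6)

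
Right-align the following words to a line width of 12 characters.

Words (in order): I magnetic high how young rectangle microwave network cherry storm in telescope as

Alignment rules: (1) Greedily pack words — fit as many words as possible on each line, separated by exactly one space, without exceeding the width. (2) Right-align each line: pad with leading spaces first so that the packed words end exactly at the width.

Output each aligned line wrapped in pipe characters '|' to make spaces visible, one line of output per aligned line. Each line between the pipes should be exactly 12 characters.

Answer: |  I magnetic|
|    high how|
|       young|
|   rectangle|
|   microwave|
|     network|
|cherry storm|
|in telescope|
|          as|

Derivation:
Line 1: ['I', 'magnetic'] (min_width=10, slack=2)
Line 2: ['high', 'how'] (min_width=8, slack=4)
Line 3: ['young'] (min_width=5, slack=7)
Line 4: ['rectangle'] (min_width=9, slack=3)
Line 5: ['microwave'] (min_width=9, slack=3)
Line 6: ['network'] (min_width=7, slack=5)
Line 7: ['cherry', 'storm'] (min_width=12, slack=0)
Line 8: ['in', 'telescope'] (min_width=12, slack=0)
Line 9: ['as'] (min_width=2, slack=10)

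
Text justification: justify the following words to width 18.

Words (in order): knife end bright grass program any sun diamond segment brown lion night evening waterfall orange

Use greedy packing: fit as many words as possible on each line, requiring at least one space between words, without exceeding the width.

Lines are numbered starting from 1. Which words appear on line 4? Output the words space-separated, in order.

Line 1: ['knife', 'end', 'bright'] (min_width=16, slack=2)
Line 2: ['grass', 'program', 'any'] (min_width=17, slack=1)
Line 3: ['sun', 'diamond'] (min_width=11, slack=7)
Line 4: ['segment', 'brown', 'lion'] (min_width=18, slack=0)
Line 5: ['night', 'evening'] (min_width=13, slack=5)
Line 6: ['waterfall', 'orange'] (min_width=16, slack=2)

Answer: segment brown lion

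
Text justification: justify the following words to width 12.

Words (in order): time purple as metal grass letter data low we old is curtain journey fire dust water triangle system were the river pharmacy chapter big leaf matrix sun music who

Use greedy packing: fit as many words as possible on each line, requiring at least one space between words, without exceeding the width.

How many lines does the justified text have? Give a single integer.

Answer: 16

Derivation:
Line 1: ['time', 'purple'] (min_width=11, slack=1)
Line 2: ['as', 'metal'] (min_width=8, slack=4)
Line 3: ['grass', 'letter'] (min_width=12, slack=0)
Line 4: ['data', 'low', 'we'] (min_width=11, slack=1)
Line 5: ['old', 'is'] (min_width=6, slack=6)
Line 6: ['curtain'] (min_width=7, slack=5)
Line 7: ['journey', 'fire'] (min_width=12, slack=0)
Line 8: ['dust', 'water'] (min_width=10, slack=2)
Line 9: ['triangle'] (min_width=8, slack=4)
Line 10: ['system', 'were'] (min_width=11, slack=1)
Line 11: ['the', 'river'] (min_width=9, slack=3)
Line 12: ['pharmacy'] (min_width=8, slack=4)
Line 13: ['chapter', 'big'] (min_width=11, slack=1)
Line 14: ['leaf', 'matrix'] (min_width=11, slack=1)
Line 15: ['sun', 'music'] (min_width=9, slack=3)
Line 16: ['who'] (min_width=3, slack=9)
Total lines: 16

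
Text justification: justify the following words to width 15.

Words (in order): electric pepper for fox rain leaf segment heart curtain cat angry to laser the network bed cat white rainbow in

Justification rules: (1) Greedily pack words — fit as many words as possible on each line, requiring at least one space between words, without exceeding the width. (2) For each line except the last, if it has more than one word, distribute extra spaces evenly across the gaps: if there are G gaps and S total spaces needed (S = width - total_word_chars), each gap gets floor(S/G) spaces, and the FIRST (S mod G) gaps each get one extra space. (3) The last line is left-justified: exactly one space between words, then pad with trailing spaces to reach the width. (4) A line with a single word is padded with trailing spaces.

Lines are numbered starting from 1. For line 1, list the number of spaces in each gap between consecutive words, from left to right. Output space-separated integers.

Answer: 1

Derivation:
Line 1: ['electric', 'pepper'] (min_width=15, slack=0)
Line 2: ['for', 'fox', 'rain'] (min_width=12, slack=3)
Line 3: ['leaf', 'segment'] (min_width=12, slack=3)
Line 4: ['heart', 'curtain'] (min_width=13, slack=2)
Line 5: ['cat', 'angry', 'to'] (min_width=12, slack=3)
Line 6: ['laser', 'the'] (min_width=9, slack=6)
Line 7: ['network', 'bed', 'cat'] (min_width=15, slack=0)
Line 8: ['white', 'rainbow'] (min_width=13, slack=2)
Line 9: ['in'] (min_width=2, slack=13)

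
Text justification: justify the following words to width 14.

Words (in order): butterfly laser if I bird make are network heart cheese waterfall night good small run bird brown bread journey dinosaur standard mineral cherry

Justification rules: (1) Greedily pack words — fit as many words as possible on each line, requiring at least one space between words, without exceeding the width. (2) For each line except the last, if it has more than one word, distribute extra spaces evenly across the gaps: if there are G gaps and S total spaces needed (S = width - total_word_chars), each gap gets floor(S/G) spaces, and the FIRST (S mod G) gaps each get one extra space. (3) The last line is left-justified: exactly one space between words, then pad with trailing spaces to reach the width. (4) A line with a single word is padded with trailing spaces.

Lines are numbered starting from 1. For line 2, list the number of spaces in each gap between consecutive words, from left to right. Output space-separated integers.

Answer: 3 3

Derivation:
Line 1: ['butterfly'] (min_width=9, slack=5)
Line 2: ['laser', 'if', 'I'] (min_width=10, slack=4)
Line 3: ['bird', 'make', 'are'] (min_width=13, slack=1)
Line 4: ['network', 'heart'] (min_width=13, slack=1)
Line 5: ['cheese'] (min_width=6, slack=8)
Line 6: ['waterfall'] (min_width=9, slack=5)
Line 7: ['night', 'good'] (min_width=10, slack=4)
Line 8: ['small', 'run', 'bird'] (min_width=14, slack=0)
Line 9: ['brown', 'bread'] (min_width=11, slack=3)
Line 10: ['journey'] (min_width=7, slack=7)
Line 11: ['dinosaur'] (min_width=8, slack=6)
Line 12: ['standard'] (min_width=8, slack=6)
Line 13: ['mineral', 'cherry'] (min_width=14, slack=0)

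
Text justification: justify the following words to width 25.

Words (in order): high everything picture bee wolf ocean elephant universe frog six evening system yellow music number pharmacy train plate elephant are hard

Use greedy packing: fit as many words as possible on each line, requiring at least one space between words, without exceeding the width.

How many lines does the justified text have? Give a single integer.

Answer: 6

Derivation:
Line 1: ['high', 'everything', 'picture'] (min_width=23, slack=2)
Line 2: ['bee', 'wolf', 'ocean', 'elephant'] (min_width=23, slack=2)
Line 3: ['universe', 'frog', 'six', 'evening'] (min_width=25, slack=0)
Line 4: ['system', 'yellow', 'music'] (min_width=19, slack=6)
Line 5: ['number', 'pharmacy', 'train'] (min_width=21, slack=4)
Line 6: ['plate', 'elephant', 'are', 'hard'] (min_width=23, slack=2)
Total lines: 6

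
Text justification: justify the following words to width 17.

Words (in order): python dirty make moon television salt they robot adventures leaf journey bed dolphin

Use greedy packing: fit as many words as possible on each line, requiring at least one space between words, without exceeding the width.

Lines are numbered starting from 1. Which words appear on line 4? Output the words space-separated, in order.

Answer: adventures leaf

Derivation:
Line 1: ['python', 'dirty', 'make'] (min_width=17, slack=0)
Line 2: ['moon', 'television'] (min_width=15, slack=2)
Line 3: ['salt', 'they', 'robot'] (min_width=15, slack=2)
Line 4: ['adventures', 'leaf'] (min_width=15, slack=2)
Line 5: ['journey', 'bed'] (min_width=11, slack=6)
Line 6: ['dolphin'] (min_width=7, slack=10)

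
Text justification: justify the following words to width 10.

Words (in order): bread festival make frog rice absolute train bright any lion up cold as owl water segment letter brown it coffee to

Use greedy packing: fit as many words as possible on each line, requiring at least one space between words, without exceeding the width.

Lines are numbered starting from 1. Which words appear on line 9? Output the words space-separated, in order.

Answer: cold as

Derivation:
Line 1: ['bread'] (min_width=5, slack=5)
Line 2: ['festival'] (min_width=8, slack=2)
Line 3: ['make', 'frog'] (min_width=9, slack=1)
Line 4: ['rice'] (min_width=4, slack=6)
Line 5: ['absolute'] (min_width=8, slack=2)
Line 6: ['train'] (min_width=5, slack=5)
Line 7: ['bright', 'any'] (min_width=10, slack=0)
Line 8: ['lion', 'up'] (min_width=7, slack=3)
Line 9: ['cold', 'as'] (min_width=7, slack=3)
Line 10: ['owl', 'water'] (min_width=9, slack=1)
Line 11: ['segment'] (min_width=7, slack=3)
Line 12: ['letter'] (min_width=6, slack=4)
Line 13: ['brown', 'it'] (min_width=8, slack=2)
Line 14: ['coffee', 'to'] (min_width=9, slack=1)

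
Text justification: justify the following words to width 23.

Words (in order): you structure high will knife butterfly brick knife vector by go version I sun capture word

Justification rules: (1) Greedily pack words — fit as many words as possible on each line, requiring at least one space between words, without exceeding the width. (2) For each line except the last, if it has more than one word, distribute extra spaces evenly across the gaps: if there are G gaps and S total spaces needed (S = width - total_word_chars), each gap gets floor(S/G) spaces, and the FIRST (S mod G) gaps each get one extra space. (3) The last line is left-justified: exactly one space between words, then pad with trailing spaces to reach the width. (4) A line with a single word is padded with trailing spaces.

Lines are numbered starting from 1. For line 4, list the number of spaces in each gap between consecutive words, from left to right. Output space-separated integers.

Line 1: ['you', 'structure', 'high', 'will'] (min_width=23, slack=0)
Line 2: ['knife', 'butterfly', 'brick'] (min_width=21, slack=2)
Line 3: ['knife', 'vector', 'by', 'go'] (min_width=18, slack=5)
Line 4: ['version', 'I', 'sun', 'capture'] (min_width=21, slack=2)
Line 5: ['word'] (min_width=4, slack=19)

Answer: 2 2 1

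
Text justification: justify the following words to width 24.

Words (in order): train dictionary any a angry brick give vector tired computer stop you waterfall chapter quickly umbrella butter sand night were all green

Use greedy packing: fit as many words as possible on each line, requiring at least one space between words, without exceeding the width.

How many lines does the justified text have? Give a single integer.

Answer: 7

Derivation:
Line 1: ['train', 'dictionary', 'any', 'a'] (min_width=22, slack=2)
Line 2: ['angry', 'brick', 'give', 'vector'] (min_width=23, slack=1)
Line 3: ['tired', 'computer', 'stop', 'you'] (min_width=23, slack=1)
Line 4: ['waterfall', 'chapter'] (min_width=17, slack=7)
Line 5: ['quickly', 'umbrella', 'butter'] (min_width=23, slack=1)
Line 6: ['sand', 'night', 'were', 'all'] (min_width=19, slack=5)
Line 7: ['green'] (min_width=5, slack=19)
Total lines: 7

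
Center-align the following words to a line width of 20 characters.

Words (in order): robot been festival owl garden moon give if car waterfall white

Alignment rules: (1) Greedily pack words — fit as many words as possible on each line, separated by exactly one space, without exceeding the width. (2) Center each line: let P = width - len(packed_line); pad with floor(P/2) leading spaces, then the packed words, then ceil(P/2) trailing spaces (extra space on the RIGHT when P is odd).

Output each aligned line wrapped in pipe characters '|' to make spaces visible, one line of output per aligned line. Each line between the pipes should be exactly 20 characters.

Line 1: ['robot', 'been', 'festival'] (min_width=19, slack=1)
Line 2: ['owl', 'garden', 'moon', 'give'] (min_width=20, slack=0)
Line 3: ['if', 'car', 'waterfall'] (min_width=16, slack=4)
Line 4: ['white'] (min_width=5, slack=15)

Answer: |robot been festival |
|owl garden moon give|
|  if car waterfall  |
|       white        |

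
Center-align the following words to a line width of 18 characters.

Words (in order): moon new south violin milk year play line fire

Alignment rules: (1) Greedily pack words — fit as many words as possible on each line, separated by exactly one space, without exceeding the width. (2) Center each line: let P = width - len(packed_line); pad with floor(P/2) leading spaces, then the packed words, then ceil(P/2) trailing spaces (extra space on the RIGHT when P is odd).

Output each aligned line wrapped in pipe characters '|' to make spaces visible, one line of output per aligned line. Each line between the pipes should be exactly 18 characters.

Line 1: ['moon', 'new', 'south'] (min_width=14, slack=4)
Line 2: ['violin', 'milk', 'year'] (min_width=16, slack=2)
Line 3: ['play', 'line', 'fire'] (min_width=14, slack=4)

Answer: |  moon new south  |
| violin milk year |
|  play line fire  |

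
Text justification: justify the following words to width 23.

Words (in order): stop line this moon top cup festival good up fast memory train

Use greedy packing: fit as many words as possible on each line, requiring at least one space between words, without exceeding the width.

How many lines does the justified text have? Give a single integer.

Line 1: ['stop', 'line', 'this', 'moon', 'top'] (min_width=23, slack=0)
Line 2: ['cup', 'festival', 'good', 'up'] (min_width=20, slack=3)
Line 3: ['fast', 'memory', 'train'] (min_width=17, slack=6)
Total lines: 3

Answer: 3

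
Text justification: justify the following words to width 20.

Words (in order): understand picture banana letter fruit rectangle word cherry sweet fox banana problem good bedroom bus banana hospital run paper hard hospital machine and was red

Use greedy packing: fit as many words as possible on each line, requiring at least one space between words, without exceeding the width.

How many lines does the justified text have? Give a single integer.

Line 1: ['understand', 'picture'] (min_width=18, slack=2)
Line 2: ['banana', 'letter', 'fruit'] (min_width=19, slack=1)
Line 3: ['rectangle', 'word'] (min_width=14, slack=6)
Line 4: ['cherry', 'sweet', 'fox'] (min_width=16, slack=4)
Line 5: ['banana', 'problem', 'good'] (min_width=19, slack=1)
Line 6: ['bedroom', 'bus', 'banana'] (min_width=18, slack=2)
Line 7: ['hospital', 'run', 'paper'] (min_width=18, slack=2)
Line 8: ['hard', 'hospital'] (min_width=13, slack=7)
Line 9: ['machine', 'and', 'was', 'red'] (min_width=19, slack=1)
Total lines: 9

Answer: 9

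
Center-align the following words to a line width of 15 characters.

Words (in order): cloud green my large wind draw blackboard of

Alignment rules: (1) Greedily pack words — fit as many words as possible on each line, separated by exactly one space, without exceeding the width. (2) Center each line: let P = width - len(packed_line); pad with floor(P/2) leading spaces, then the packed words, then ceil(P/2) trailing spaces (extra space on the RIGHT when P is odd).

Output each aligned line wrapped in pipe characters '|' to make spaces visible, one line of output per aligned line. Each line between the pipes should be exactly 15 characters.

Answer: |cloud green my |
|large wind draw|
| blackboard of |

Derivation:
Line 1: ['cloud', 'green', 'my'] (min_width=14, slack=1)
Line 2: ['large', 'wind', 'draw'] (min_width=15, slack=0)
Line 3: ['blackboard', 'of'] (min_width=13, slack=2)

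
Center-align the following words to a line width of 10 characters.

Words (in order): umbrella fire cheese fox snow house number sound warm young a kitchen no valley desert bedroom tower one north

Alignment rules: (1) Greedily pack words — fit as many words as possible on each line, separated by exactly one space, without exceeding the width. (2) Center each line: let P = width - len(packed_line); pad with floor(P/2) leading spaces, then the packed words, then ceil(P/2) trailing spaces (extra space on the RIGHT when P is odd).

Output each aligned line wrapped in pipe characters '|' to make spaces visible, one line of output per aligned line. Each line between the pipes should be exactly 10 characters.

Line 1: ['umbrella'] (min_width=8, slack=2)
Line 2: ['fire'] (min_width=4, slack=6)
Line 3: ['cheese', 'fox'] (min_width=10, slack=0)
Line 4: ['snow', 'house'] (min_width=10, slack=0)
Line 5: ['number'] (min_width=6, slack=4)
Line 6: ['sound', 'warm'] (min_width=10, slack=0)
Line 7: ['young', 'a'] (min_width=7, slack=3)
Line 8: ['kitchen', 'no'] (min_width=10, slack=0)
Line 9: ['valley'] (min_width=6, slack=4)
Line 10: ['desert'] (min_width=6, slack=4)
Line 11: ['bedroom'] (min_width=7, slack=3)
Line 12: ['tower', 'one'] (min_width=9, slack=1)
Line 13: ['north'] (min_width=5, slack=5)

Answer: | umbrella |
|   fire   |
|cheese fox|
|snow house|
|  number  |
|sound warm|
| young a  |
|kitchen no|
|  valley  |
|  desert  |
| bedroom  |
|tower one |
|  north   |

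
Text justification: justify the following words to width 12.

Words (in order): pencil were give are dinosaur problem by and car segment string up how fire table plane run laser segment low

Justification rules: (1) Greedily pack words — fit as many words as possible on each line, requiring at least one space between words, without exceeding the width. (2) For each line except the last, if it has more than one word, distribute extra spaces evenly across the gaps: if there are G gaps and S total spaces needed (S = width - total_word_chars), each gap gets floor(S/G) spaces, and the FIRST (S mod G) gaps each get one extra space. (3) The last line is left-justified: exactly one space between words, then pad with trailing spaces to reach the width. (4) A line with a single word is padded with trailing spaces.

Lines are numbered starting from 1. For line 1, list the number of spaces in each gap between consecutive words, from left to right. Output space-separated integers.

Line 1: ['pencil', 'were'] (min_width=11, slack=1)
Line 2: ['give', 'are'] (min_width=8, slack=4)
Line 3: ['dinosaur'] (min_width=8, slack=4)
Line 4: ['problem', 'by'] (min_width=10, slack=2)
Line 5: ['and', 'car'] (min_width=7, slack=5)
Line 6: ['segment'] (min_width=7, slack=5)
Line 7: ['string', 'up'] (min_width=9, slack=3)
Line 8: ['how', 'fire'] (min_width=8, slack=4)
Line 9: ['table', 'plane'] (min_width=11, slack=1)
Line 10: ['run', 'laser'] (min_width=9, slack=3)
Line 11: ['segment', 'low'] (min_width=11, slack=1)

Answer: 2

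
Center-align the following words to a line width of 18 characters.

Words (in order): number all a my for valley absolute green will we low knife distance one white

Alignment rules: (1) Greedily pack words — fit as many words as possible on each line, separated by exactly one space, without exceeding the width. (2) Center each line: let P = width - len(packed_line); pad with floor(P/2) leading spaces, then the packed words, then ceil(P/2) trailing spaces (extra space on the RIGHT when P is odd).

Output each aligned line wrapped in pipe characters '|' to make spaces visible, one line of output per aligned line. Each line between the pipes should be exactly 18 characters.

Answer: | number all a my  |
|    for valley    |
|  absolute green  |
|will we low knife |
|distance one white|

Derivation:
Line 1: ['number', 'all', 'a', 'my'] (min_width=15, slack=3)
Line 2: ['for', 'valley'] (min_width=10, slack=8)
Line 3: ['absolute', 'green'] (min_width=14, slack=4)
Line 4: ['will', 'we', 'low', 'knife'] (min_width=17, slack=1)
Line 5: ['distance', 'one', 'white'] (min_width=18, slack=0)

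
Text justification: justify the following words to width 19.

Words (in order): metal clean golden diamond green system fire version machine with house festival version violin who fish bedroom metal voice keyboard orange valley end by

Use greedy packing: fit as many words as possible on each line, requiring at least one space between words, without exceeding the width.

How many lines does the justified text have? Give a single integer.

Line 1: ['metal', 'clean', 'golden'] (min_width=18, slack=1)
Line 2: ['diamond', 'green'] (min_width=13, slack=6)
Line 3: ['system', 'fire', 'version'] (min_width=19, slack=0)
Line 4: ['machine', 'with', 'house'] (min_width=18, slack=1)
Line 5: ['festival', 'version'] (min_width=16, slack=3)
Line 6: ['violin', 'who', 'fish'] (min_width=15, slack=4)
Line 7: ['bedroom', 'metal', 'voice'] (min_width=19, slack=0)
Line 8: ['keyboard', 'orange'] (min_width=15, slack=4)
Line 9: ['valley', 'end', 'by'] (min_width=13, slack=6)
Total lines: 9

Answer: 9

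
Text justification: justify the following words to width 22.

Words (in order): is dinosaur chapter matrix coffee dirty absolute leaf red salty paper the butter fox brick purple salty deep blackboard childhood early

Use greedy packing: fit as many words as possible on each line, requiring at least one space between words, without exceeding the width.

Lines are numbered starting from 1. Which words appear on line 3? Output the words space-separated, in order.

Answer: absolute leaf red

Derivation:
Line 1: ['is', 'dinosaur', 'chapter'] (min_width=19, slack=3)
Line 2: ['matrix', 'coffee', 'dirty'] (min_width=19, slack=3)
Line 3: ['absolute', 'leaf', 'red'] (min_width=17, slack=5)
Line 4: ['salty', 'paper', 'the', 'butter'] (min_width=22, slack=0)
Line 5: ['fox', 'brick', 'purple', 'salty'] (min_width=22, slack=0)
Line 6: ['deep', 'blackboard'] (min_width=15, slack=7)
Line 7: ['childhood', 'early'] (min_width=15, slack=7)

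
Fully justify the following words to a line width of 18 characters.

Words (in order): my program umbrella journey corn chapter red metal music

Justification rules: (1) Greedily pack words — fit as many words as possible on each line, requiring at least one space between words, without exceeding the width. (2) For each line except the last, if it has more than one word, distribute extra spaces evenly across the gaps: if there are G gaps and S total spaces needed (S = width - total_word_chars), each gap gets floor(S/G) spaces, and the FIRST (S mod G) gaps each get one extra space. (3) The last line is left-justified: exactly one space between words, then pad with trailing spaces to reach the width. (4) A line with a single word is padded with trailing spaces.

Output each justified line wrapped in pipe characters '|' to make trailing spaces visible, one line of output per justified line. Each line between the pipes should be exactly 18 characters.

Answer: |my         program|
|umbrella   journey|
|corn  chapter  red|
|metal music       |

Derivation:
Line 1: ['my', 'program'] (min_width=10, slack=8)
Line 2: ['umbrella', 'journey'] (min_width=16, slack=2)
Line 3: ['corn', 'chapter', 'red'] (min_width=16, slack=2)
Line 4: ['metal', 'music'] (min_width=11, slack=7)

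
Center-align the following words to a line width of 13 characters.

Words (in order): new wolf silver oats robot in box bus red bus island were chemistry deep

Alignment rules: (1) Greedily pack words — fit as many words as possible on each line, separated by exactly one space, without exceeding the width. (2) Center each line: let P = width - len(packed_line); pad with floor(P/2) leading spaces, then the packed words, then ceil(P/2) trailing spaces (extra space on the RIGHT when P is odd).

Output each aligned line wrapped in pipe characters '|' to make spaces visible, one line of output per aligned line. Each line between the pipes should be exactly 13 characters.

Line 1: ['new', 'wolf'] (min_width=8, slack=5)
Line 2: ['silver', 'oats'] (min_width=11, slack=2)
Line 3: ['robot', 'in', 'box'] (min_width=12, slack=1)
Line 4: ['bus', 'red', 'bus'] (min_width=11, slack=2)
Line 5: ['island', 'were'] (min_width=11, slack=2)
Line 6: ['chemistry'] (min_width=9, slack=4)
Line 7: ['deep'] (min_width=4, slack=9)

Answer: |  new wolf   |
| silver oats |
|robot in box |
| bus red bus |
| island were |
|  chemistry  |
|    deep     |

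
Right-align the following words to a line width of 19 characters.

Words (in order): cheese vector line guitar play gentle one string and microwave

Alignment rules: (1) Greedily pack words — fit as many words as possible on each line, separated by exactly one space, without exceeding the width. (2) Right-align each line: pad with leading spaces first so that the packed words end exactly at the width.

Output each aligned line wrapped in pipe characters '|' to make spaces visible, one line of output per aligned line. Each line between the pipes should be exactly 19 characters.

Answer: | cheese vector line|
| guitar play gentle|
|     one string and|
|          microwave|

Derivation:
Line 1: ['cheese', 'vector', 'line'] (min_width=18, slack=1)
Line 2: ['guitar', 'play', 'gentle'] (min_width=18, slack=1)
Line 3: ['one', 'string', 'and'] (min_width=14, slack=5)
Line 4: ['microwave'] (min_width=9, slack=10)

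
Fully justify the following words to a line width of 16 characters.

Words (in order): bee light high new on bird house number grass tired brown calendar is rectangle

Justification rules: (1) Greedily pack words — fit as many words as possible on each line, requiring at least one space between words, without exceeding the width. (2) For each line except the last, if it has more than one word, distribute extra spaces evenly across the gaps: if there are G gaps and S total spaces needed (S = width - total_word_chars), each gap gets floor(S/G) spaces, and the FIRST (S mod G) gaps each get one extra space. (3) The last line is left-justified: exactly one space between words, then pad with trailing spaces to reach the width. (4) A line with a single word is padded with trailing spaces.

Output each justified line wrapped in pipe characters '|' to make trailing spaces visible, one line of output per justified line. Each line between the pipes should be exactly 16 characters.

Line 1: ['bee', 'light', 'high'] (min_width=14, slack=2)
Line 2: ['new', 'on', 'bird'] (min_width=11, slack=5)
Line 3: ['house', 'number'] (min_width=12, slack=4)
Line 4: ['grass', 'tired'] (min_width=11, slack=5)
Line 5: ['brown', 'calendar'] (min_width=14, slack=2)
Line 6: ['is', 'rectangle'] (min_width=12, slack=4)

Answer: |bee  light  high|
|new    on   bird|
|house     number|
|grass      tired|
|brown   calendar|
|is rectangle    |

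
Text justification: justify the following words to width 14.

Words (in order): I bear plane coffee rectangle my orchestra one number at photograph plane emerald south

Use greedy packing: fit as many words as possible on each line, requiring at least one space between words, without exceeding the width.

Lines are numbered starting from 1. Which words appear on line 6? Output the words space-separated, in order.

Answer: photograph

Derivation:
Line 1: ['I', 'bear', 'plane'] (min_width=12, slack=2)
Line 2: ['coffee'] (min_width=6, slack=8)
Line 3: ['rectangle', 'my'] (min_width=12, slack=2)
Line 4: ['orchestra', 'one'] (min_width=13, slack=1)
Line 5: ['number', 'at'] (min_width=9, slack=5)
Line 6: ['photograph'] (min_width=10, slack=4)
Line 7: ['plane', 'emerald'] (min_width=13, slack=1)
Line 8: ['south'] (min_width=5, slack=9)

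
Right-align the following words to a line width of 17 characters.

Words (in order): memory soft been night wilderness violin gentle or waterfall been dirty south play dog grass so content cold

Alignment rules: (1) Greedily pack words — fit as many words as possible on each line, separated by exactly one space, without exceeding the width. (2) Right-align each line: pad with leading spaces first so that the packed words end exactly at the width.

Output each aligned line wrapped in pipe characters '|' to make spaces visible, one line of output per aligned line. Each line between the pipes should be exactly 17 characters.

Answer: | memory soft been|
| night wilderness|
| violin gentle or|
|   waterfall been|
| dirty south play|
|     dog grass so|
|     content cold|

Derivation:
Line 1: ['memory', 'soft', 'been'] (min_width=16, slack=1)
Line 2: ['night', 'wilderness'] (min_width=16, slack=1)
Line 3: ['violin', 'gentle', 'or'] (min_width=16, slack=1)
Line 4: ['waterfall', 'been'] (min_width=14, slack=3)
Line 5: ['dirty', 'south', 'play'] (min_width=16, slack=1)
Line 6: ['dog', 'grass', 'so'] (min_width=12, slack=5)
Line 7: ['content', 'cold'] (min_width=12, slack=5)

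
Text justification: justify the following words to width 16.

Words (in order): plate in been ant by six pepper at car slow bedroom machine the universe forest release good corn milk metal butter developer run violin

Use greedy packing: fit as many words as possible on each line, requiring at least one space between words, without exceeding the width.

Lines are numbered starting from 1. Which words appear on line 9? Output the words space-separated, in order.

Line 1: ['plate', 'in', 'been'] (min_width=13, slack=3)
Line 2: ['ant', 'by', 'six'] (min_width=10, slack=6)
Line 3: ['pepper', 'at', 'car'] (min_width=13, slack=3)
Line 4: ['slow', 'bedroom'] (min_width=12, slack=4)
Line 5: ['machine', 'the'] (min_width=11, slack=5)
Line 6: ['universe', 'forest'] (min_width=15, slack=1)
Line 7: ['release', 'good'] (min_width=12, slack=4)
Line 8: ['corn', 'milk', 'metal'] (min_width=15, slack=1)
Line 9: ['butter', 'developer'] (min_width=16, slack=0)
Line 10: ['run', 'violin'] (min_width=10, slack=6)

Answer: butter developer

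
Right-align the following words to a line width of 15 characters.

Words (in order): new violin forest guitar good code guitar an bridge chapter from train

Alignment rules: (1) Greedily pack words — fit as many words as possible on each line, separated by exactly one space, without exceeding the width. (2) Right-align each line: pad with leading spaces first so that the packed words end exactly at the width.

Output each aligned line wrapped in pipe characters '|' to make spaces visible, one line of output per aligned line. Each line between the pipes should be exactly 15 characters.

Line 1: ['new', 'violin'] (min_width=10, slack=5)
Line 2: ['forest', 'guitar'] (min_width=13, slack=2)
Line 3: ['good', 'code'] (min_width=9, slack=6)
Line 4: ['guitar', 'an'] (min_width=9, slack=6)
Line 5: ['bridge', 'chapter'] (min_width=14, slack=1)
Line 6: ['from', 'train'] (min_width=10, slack=5)

Answer: |     new violin|
|  forest guitar|
|      good code|
|      guitar an|
| bridge chapter|
|     from train|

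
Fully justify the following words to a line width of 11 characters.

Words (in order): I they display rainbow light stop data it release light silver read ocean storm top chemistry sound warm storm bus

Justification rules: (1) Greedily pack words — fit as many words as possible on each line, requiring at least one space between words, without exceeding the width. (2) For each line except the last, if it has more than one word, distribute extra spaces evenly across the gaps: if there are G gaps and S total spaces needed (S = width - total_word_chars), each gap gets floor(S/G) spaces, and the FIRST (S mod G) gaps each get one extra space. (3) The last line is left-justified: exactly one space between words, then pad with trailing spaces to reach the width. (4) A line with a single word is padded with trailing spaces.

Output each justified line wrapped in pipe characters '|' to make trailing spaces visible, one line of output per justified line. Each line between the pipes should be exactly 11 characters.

Line 1: ['I', 'they'] (min_width=6, slack=5)
Line 2: ['display'] (min_width=7, slack=4)
Line 3: ['rainbow'] (min_width=7, slack=4)
Line 4: ['light', 'stop'] (min_width=10, slack=1)
Line 5: ['data', 'it'] (min_width=7, slack=4)
Line 6: ['release'] (min_width=7, slack=4)
Line 7: ['light'] (min_width=5, slack=6)
Line 8: ['silver', 'read'] (min_width=11, slack=0)
Line 9: ['ocean', 'storm'] (min_width=11, slack=0)
Line 10: ['top'] (min_width=3, slack=8)
Line 11: ['chemistry'] (min_width=9, slack=2)
Line 12: ['sound', 'warm'] (min_width=10, slack=1)
Line 13: ['storm', 'bus'] (min_width=9, slack=2)

Answer: |I      they|
|display    |
|rainbow    |
|light  stop|
|data     it|
|release    |
|light      |
|silver read|
|ocean storm|
|top        |
|chemistry  |
|sound  warm|
|storm bus  |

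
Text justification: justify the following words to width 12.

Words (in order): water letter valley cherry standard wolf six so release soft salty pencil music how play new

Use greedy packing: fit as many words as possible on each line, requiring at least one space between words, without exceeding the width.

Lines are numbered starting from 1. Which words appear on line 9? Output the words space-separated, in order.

Answer: play new

Derivation:
Line 1: ['water', 'letter'] (min_width=12, slack=0)
Line 2: ['valley'] (min_width=6, slack=6)
Line 3: ['cherry'] (min_width=6, slack=6)
Line 4: ['standard'] (min_width=8, slack=4)
Line 5: ['wolf', 'six', 'so'] (min_width=11, slack=1)
Line 6: ['release', 'soft'] (min_width=12, slack=0)
Line 7: ['salty', 'pencil'] (min_width=12, slack=0)
Line 8: ['music', 'how'] (min_width=9, slack=3)
Line 9: ['play', 'new'] (min_width=8, slack=4)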